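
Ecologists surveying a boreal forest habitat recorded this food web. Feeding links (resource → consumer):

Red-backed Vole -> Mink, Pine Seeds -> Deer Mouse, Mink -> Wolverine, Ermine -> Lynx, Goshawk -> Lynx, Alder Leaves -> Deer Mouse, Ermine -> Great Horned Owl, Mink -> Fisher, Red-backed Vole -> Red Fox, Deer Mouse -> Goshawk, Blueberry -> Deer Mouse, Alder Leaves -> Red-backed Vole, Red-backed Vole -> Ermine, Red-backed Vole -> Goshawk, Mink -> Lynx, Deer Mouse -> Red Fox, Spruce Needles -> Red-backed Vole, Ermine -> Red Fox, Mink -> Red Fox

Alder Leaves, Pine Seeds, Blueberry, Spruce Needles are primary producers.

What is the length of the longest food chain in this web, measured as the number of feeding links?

One longest chain: Alder Leaves → Red-backed Vole → Mink → Red Fox.
It has 4 species and 3 links.

3 links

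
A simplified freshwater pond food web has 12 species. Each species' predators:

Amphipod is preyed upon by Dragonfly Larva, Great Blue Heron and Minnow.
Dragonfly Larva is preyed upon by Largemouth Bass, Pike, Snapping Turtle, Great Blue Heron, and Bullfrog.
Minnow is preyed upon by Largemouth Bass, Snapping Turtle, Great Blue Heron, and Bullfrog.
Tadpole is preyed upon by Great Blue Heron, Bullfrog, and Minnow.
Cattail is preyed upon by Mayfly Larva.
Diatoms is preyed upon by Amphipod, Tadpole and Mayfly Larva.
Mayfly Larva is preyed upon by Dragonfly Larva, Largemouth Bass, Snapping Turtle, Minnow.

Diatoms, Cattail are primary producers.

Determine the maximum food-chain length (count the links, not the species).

One longest chain: Diatoms → Mayfly Larva → Dragonfly Larva → Bullfrog.
It has 4 species and 3 links.

3 links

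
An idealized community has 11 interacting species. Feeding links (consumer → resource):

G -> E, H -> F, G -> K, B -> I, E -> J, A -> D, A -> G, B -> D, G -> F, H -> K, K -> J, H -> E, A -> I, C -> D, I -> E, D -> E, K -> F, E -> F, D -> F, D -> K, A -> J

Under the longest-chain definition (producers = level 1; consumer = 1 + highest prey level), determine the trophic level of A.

Trophic level 4

F is a producer → level 1.
E eats F (level 1); other prey at levels: J 1 → level 2.
I eats E → level 3.
A eats I (level 3); other prey at levels: J 1, D 3, G 3 → level 4.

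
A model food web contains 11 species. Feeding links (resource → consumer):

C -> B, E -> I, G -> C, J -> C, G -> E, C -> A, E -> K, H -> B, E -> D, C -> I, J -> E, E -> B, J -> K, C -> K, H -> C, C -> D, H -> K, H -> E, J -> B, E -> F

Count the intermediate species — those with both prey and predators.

2

Intermediate species (has both prey and predators): E, C.
Count: 2.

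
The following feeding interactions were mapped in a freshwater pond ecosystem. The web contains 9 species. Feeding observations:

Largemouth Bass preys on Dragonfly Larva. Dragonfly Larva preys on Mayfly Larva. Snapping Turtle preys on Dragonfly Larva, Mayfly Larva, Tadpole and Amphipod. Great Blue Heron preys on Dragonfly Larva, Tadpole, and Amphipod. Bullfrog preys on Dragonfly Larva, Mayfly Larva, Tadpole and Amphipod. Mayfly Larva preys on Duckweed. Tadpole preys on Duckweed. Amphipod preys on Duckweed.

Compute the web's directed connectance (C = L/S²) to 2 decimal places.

C = 0.20

The web has S = 9 species and L = 16 feeding links.
C = L / S² = 16 / 81 = 0.1975 ≈ 0.20.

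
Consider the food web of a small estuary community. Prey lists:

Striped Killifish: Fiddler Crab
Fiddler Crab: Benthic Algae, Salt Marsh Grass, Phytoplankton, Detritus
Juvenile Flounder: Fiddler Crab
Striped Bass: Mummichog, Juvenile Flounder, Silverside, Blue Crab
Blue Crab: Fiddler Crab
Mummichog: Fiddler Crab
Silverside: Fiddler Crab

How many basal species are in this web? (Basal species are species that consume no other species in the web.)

4

Basal species (no prey listed): Benthic Algae, Salt Marsh Grass, Phytoplankton, Detritus.
Count: 4.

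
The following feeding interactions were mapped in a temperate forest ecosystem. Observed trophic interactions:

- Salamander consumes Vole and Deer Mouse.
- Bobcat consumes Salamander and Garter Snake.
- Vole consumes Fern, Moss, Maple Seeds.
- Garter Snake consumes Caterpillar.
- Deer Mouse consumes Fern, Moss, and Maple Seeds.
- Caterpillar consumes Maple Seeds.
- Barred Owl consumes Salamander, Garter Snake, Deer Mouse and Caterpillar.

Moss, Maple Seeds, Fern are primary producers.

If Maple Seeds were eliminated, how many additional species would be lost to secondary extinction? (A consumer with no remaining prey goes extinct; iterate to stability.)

Remove Maple Seeds.
Round 1: Caterpillar (all prey gone) → extinct.
Round 2: Garter Snake (all prey gone) → extinct.
No further losses. Total secondary extinctions: 2.

2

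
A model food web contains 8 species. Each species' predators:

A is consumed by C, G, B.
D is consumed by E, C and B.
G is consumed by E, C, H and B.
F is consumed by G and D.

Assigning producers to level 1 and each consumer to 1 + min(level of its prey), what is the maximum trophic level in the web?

Producers (level 1): F, A.
Following each consumer down to its lowest-level prey: F → G → H (levels 1 through 3).
All prey of H (G 2) are at level 2 or above, so H is at level 1 + 2 = 3.
Every consumer has at least one prey at level 2 or below, so none exceeds level 3.

3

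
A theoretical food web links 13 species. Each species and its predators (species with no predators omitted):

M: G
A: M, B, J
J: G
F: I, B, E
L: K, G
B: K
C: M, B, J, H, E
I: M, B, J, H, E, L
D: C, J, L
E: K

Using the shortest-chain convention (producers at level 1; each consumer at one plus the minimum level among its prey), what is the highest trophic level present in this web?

3

Producers (level 1): F, A, D.
Following each consumer down to its lowest-level prey: D → L → G (levels 1 through 3).
All prey of G (L 2, M 2, J 2) are at level 2 or above, so G is at level 1 + 2 = 3.
Every consumer has at least one prey at level 2 or below, so none exceeds level 3.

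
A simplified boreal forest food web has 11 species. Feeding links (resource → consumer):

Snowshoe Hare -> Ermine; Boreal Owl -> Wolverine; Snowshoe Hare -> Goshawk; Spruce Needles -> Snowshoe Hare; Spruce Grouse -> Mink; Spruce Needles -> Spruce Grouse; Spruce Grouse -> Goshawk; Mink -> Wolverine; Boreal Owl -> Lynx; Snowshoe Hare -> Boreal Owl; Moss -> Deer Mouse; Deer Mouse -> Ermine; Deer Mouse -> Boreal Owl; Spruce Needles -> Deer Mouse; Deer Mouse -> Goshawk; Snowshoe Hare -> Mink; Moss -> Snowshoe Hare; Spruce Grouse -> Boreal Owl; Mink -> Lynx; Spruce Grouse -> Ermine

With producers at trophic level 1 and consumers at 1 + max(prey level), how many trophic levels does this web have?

4

Producers (level 1): Spruce Needles, Moss.
Spruce Needles → Spruce Grouse → Mink → Lynx gives Lynx level 4.
No species has a prey at level 4, so no species reaches level 5.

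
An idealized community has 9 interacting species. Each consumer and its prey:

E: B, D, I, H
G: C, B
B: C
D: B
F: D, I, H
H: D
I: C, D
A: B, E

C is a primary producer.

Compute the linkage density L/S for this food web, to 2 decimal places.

L/S = 1.78

There are L = 16 links among S = 9 species.
L/S = 16/9 = 1.7778 ≈ 1.78.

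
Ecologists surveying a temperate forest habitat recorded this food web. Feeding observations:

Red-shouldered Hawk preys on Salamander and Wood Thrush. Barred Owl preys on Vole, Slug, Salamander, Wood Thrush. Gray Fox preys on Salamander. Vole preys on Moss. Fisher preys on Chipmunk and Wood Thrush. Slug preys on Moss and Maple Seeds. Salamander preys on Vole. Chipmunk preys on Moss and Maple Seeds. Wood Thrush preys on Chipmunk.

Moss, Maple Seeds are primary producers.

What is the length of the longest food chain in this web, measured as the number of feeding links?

3 links

One longest chain: Moss → Vole → Salamander → Gray Fox.
It has 4 species and 3 links.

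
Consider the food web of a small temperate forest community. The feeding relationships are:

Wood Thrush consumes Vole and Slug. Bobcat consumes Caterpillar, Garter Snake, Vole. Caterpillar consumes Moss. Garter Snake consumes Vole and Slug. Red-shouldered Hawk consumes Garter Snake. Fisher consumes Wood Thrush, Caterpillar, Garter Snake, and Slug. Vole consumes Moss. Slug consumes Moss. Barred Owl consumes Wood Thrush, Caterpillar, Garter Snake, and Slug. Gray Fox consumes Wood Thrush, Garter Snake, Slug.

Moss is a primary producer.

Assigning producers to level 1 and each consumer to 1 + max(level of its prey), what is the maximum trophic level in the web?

4

Producers (level 1): Moss.
Moss → Vole → Garter Snake → Red-shouldered Hawk gives Red-shouldered Hawk level 4.
No species has a prey at level 4, so no species reaches level 5.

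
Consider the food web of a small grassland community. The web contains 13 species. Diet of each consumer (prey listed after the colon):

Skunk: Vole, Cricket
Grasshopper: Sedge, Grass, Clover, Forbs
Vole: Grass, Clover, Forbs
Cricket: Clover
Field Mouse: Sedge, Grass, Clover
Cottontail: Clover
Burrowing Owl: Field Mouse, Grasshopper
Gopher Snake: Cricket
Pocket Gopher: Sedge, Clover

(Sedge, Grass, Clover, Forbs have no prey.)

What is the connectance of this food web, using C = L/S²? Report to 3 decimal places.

C = 0.112

The web has S = 13 species and L = 19 feeding links.
C = L / S² = 19 / 169 = 0.1124 ≈ 0.112.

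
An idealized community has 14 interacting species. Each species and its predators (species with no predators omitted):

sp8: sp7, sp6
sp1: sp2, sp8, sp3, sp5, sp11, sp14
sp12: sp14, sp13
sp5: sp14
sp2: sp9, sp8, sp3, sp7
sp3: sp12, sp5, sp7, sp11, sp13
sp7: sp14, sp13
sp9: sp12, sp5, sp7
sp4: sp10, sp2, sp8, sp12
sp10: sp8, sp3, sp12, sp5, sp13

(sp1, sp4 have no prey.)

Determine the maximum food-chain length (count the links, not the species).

4 links

One longest chain: sp1 → sp2 → sp9 → sp7 → sp14.
It has 5 species and 4 links.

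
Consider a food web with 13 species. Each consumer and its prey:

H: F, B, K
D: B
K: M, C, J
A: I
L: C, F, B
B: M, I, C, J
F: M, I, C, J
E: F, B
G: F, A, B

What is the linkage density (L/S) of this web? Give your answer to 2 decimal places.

There are L = 24 links among S = 13 species.
L/S = 24/13 = 1.8462 ≈ 1.85.

L/S = 1.85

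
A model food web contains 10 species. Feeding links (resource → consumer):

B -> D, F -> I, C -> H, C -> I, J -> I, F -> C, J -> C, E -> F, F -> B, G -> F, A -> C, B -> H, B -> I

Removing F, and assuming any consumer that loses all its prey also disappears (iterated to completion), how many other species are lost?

2

Remove F.
Round 1: B (all prey gone) → extinct.
Round 2: D (all prey gone) → extinct.
No further losses. Total secondary extinctions: 2.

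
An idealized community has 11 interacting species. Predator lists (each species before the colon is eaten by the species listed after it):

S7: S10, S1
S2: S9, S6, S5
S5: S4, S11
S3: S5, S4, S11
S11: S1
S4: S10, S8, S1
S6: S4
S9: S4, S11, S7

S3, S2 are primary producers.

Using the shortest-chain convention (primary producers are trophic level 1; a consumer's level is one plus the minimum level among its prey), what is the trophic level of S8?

S3 is a producer → level 1.
S4 eats S3 → level 2.
S8 eats S4 → level 3.
No prey of S8 is below level 2, so 3 is the minimum.

Trophic level 3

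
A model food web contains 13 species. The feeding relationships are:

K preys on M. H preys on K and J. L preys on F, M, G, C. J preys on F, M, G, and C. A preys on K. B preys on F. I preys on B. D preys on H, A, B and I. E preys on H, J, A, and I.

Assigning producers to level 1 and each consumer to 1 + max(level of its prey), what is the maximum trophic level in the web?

4

Producers (level 1): C, G, M, F.
M → K → A → E gives E level 4.
No species has a prey at level 4, so no species reaches level 5.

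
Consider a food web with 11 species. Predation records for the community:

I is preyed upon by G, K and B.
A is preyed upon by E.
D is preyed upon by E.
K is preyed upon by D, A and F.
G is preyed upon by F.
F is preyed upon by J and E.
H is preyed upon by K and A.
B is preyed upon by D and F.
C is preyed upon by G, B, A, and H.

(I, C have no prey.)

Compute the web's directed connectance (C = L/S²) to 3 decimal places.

The web has S = 11 species and L = 19 feeding links.
C = L / S² = 19 / 121 = 0.1570 ≈ 0.157.

C = 0.157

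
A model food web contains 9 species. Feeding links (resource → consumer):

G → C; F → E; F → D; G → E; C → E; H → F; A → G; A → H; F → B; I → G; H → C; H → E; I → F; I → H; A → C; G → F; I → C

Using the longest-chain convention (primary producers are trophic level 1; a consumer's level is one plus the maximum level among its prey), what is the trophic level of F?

Trophic level 3

I is a producer → level 1.
H eats I (level 1); other prey at levels: A 1 → level 2.
F eats H (level 2); other prey at levels: I 1, G 2 → level 3.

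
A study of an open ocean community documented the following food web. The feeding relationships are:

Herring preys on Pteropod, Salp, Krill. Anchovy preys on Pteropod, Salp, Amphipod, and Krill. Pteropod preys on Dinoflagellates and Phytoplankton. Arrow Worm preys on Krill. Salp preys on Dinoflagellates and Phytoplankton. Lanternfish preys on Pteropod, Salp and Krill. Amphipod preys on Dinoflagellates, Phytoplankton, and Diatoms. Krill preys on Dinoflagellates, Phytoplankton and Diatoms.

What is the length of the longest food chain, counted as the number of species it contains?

3 species

One longest chain: Diatoms → Krill → Arrow Worm.
It has 3 species and 2 links.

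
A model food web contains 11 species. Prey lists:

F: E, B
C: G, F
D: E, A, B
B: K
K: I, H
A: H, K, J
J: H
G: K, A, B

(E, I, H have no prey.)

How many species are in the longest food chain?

One longest chain: I → K → B → F → C.
It has 5 species and 4 links.

5 species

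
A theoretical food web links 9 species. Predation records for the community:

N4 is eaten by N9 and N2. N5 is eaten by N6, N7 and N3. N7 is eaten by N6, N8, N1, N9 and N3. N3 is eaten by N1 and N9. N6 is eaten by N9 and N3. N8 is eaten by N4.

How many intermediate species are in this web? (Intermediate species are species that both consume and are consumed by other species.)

5

Intermediate species (has both prey and predators): N7, N8, N6, N3, N4.
Count: 5.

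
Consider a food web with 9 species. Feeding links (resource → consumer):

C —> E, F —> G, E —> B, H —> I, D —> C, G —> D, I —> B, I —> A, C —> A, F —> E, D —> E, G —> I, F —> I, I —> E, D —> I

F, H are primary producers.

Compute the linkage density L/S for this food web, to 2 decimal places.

There are L = 15 links among S = 9 species.
L/S = 15/9 = 1.6667 ≈ 1.67.

L/S = 1.67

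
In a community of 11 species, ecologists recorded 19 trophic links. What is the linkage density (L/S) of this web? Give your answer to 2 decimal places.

L/S = 1.73

There are L = 19 links among S = 11 species.
L/S = 19/11 = 1.7273 ≈ 1.73.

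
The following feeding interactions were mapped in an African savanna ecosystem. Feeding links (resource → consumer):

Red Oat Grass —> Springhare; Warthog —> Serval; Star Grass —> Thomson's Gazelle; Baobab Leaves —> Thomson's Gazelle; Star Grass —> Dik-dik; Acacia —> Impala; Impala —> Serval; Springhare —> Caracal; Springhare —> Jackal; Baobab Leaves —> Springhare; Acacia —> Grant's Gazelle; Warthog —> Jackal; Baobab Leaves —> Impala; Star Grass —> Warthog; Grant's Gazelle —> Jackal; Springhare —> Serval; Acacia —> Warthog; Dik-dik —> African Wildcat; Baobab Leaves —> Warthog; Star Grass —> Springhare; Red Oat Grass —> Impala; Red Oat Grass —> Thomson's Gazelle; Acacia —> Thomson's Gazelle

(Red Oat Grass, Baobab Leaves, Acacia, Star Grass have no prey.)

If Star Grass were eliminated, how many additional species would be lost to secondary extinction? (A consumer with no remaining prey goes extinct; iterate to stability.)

2

Remove Star Grass.
Round 1: Dik-dik (all prey gone) → extinct.
Round 2: African Wildcat (all prey gone) → extinct.
No further losses. Total secondary extinctions: 2.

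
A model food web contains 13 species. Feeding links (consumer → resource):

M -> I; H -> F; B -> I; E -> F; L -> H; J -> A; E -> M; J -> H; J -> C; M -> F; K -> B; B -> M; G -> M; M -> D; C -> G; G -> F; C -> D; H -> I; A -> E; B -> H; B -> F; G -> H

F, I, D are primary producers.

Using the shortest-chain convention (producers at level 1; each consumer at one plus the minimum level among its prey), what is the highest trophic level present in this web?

Producers (level 1): F, I, D.
Following each consumer down to its lowest-level prey: F → E → A (levels 1 through 3).
All prey of A (E 2) are at level 2 or above, so A is at level 1 + 2 = 3.
Every consumer has at least one prey at level 2 or below, so none exceeds level 3.

3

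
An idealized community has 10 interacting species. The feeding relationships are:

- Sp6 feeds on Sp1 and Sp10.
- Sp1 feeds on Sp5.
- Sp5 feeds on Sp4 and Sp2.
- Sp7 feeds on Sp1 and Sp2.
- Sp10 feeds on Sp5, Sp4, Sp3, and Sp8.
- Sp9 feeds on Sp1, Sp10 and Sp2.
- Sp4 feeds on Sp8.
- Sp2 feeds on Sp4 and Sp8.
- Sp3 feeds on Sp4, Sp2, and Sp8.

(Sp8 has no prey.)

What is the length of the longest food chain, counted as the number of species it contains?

6 species

One longest chain: Sp8 → Sp4 → Sp2 → Sp5 → Sp1 → Sp6.
It has 6 species and 5 links.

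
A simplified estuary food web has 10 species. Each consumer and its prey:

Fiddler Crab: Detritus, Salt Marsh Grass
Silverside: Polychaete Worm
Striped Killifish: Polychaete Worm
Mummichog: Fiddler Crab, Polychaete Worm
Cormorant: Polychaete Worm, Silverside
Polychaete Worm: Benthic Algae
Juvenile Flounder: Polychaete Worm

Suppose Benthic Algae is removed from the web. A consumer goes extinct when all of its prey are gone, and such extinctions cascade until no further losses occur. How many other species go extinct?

5

Remove Benthic Algae.
Round 1: Polychaete Worm (all prey gone) → extinct.
Round 2: Silverside (all prey gone), Juvenile Flounder (all prey gone), Striped Killifish (all prey gone) → extinct.
Round 3: Cormorant (all prey gone) → extinct.
No further losses. Total secondary extinctions: 5.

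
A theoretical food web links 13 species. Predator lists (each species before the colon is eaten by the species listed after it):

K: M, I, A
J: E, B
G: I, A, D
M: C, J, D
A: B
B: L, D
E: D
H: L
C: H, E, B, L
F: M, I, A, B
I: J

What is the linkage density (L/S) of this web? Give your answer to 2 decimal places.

L/S = 1.92

There are L = 25 links among S = 13 species.
L/S = 25/13 = 1.9231 ≈ 1.92.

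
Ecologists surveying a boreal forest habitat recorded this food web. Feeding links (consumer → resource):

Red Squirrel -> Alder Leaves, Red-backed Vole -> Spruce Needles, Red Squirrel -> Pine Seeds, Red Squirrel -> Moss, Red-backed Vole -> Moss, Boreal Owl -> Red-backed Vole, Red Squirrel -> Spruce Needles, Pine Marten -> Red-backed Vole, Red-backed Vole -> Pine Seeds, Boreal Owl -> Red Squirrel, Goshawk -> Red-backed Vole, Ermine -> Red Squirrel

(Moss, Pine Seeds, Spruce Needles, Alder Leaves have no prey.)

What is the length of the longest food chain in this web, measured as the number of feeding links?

One longest chain: Moss → Red-backed Vole → Goshawk.
It has 3 species and 2 links.

2 links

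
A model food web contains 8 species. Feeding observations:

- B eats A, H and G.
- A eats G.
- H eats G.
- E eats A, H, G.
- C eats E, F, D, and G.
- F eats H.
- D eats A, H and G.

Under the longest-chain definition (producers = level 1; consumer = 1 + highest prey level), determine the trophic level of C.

Trophic level 4

G is a producer → level 1.
A eats G → level 2.
E eats A (level 2); other prey at levels: G 1, H 2 → level 3.
C eats E (level 3); other prey at levels: G 1, F 3, D 3 → level 4.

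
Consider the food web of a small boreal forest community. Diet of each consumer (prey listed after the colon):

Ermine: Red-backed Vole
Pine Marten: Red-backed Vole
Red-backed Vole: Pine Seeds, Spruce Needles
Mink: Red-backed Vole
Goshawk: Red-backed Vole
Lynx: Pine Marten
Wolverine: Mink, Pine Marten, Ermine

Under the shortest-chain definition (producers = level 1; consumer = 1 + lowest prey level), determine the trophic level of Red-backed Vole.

Trophic level 2

Pine Seeds is a producer → level 1.
Red-backed Vole eats Pine Seeds → level 2.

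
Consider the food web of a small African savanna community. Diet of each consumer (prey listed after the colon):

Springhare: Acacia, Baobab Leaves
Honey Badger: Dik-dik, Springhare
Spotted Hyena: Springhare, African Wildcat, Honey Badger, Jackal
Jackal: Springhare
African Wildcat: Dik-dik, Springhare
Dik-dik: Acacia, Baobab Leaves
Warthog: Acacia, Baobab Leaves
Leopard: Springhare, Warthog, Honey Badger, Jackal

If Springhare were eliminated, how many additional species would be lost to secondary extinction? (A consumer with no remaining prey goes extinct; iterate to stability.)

Remove Springhare.
Round 1: Jackal (all prey gone) → extinct.
No further losses. Total secondary extinctions: 1.

1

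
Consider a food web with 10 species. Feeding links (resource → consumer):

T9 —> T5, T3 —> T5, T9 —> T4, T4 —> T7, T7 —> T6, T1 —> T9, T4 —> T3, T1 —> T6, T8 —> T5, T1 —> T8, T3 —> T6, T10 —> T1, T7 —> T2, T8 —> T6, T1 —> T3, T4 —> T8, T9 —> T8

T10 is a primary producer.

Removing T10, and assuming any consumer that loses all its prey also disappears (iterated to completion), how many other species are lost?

Remove T10.
Round 1: T1 (all prey gone) → extinct.
Round 2: T9 (all prey gone) → extinct.
Round 3: T4 (all prey gone) → extinct.
Round 4: T3 (all prey gone), T7 (all prey gone), T8 (all prey gone) → extinct.
Round 5: T6 (all prey gone), T5 (all prey gone), T2 (all prey gone) → extinct.
No further losses. Total secondary extinctions: 9.

9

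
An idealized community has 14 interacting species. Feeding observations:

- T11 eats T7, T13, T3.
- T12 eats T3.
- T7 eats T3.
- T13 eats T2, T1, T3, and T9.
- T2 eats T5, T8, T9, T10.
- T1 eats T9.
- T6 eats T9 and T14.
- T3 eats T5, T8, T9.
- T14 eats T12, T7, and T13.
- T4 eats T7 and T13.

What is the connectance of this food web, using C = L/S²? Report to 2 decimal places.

C = 0.12

The web has S = 14 species and L = 24 feeding links.
C = L / S² = 24 / 196 = 0.1224 ≈ 0.12.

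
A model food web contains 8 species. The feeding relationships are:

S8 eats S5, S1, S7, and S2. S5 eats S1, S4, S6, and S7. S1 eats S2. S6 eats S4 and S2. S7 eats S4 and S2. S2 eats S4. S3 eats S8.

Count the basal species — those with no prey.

Basal species (no prey listed): S4.
Count: 1.

1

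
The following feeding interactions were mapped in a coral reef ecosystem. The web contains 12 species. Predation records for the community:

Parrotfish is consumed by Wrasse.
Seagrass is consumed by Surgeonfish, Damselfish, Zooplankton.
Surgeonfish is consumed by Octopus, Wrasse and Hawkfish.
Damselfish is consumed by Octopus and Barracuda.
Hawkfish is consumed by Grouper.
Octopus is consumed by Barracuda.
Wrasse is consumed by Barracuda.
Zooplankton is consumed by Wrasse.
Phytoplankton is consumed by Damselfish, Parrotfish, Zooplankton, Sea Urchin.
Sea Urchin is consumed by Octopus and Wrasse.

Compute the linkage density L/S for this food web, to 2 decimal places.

There are L = 19 links among S = 12 species.
L/S = 19/12 = 1.5833 ≈ 1.58.

L/S = 1.58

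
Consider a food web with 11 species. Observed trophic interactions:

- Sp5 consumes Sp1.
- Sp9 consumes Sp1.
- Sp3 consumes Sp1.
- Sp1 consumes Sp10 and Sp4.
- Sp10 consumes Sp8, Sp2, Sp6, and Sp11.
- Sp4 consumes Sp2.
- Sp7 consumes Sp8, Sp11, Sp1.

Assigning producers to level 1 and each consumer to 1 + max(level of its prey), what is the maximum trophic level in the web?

4

Producers (level 1): Sp6, Sp8, Sp2, Sp11.
Sp6 → Sp10 → Sp1 → Sp9 gives Sp9 level 4.
No species has a prey at level 4, so no species reaches level 5.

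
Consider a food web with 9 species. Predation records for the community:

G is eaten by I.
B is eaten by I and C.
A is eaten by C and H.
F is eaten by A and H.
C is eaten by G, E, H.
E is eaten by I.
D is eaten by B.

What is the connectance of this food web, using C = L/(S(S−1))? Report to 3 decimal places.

The web has S = 9 species and L = 12 feeding links.
C = L / (S(S−1)) = 12 / 72 = 0.1667 ≈ 0.167.

C = 0.167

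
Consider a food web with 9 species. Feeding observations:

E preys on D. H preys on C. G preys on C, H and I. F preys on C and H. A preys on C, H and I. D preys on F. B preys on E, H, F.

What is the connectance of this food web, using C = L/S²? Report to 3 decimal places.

The web has S = 9 species and L = 14 feeding links.
C = L / S² = 14 / 81 = 0.1728 ≈ 0.173.

C = 0.173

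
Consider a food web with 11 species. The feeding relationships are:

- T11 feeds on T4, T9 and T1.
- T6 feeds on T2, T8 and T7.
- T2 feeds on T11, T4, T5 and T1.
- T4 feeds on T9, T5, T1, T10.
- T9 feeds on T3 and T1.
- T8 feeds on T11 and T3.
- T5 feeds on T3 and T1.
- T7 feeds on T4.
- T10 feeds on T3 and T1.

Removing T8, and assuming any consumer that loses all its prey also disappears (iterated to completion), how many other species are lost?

Remove T8.
Every predator of it retains at least one other prey: T6 still has T7, T2.
No consumer loses all prey, so no secondary extinctions occur.

0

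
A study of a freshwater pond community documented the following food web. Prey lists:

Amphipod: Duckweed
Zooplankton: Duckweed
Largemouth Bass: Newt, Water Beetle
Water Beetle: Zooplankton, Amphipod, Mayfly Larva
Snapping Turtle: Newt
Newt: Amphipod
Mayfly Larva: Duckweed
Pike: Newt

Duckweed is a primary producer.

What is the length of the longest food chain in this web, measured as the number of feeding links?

3 links

One longest chain: Duckweed → Amphipod → Newt → Largemouth Bass.
It has 4 species and 3 links.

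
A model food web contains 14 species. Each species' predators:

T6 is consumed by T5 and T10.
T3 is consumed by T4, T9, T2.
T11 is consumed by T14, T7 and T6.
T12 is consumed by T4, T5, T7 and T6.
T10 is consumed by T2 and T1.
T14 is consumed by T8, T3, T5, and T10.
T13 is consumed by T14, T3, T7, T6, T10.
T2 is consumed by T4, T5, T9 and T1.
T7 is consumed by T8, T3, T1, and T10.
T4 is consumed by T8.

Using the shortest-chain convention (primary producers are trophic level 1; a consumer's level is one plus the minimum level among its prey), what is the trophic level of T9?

Trophic level 3

T13 is a producer → level 1.
T3 eats T13 → level 2.
T9 eats T3 → level 3.
No prey of T9 is below level 2, so 3 is the minimum.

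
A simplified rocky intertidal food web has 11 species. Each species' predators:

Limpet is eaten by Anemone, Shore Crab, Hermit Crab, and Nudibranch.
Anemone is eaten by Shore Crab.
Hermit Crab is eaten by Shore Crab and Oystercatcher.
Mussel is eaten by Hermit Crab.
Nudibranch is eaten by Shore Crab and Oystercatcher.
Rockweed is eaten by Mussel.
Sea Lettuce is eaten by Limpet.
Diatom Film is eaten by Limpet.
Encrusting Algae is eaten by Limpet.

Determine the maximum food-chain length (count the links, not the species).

One longest chain: Diatom Film → Limpet → Anemone → Shore Crab.
It has 4 species and 3 links.

3 links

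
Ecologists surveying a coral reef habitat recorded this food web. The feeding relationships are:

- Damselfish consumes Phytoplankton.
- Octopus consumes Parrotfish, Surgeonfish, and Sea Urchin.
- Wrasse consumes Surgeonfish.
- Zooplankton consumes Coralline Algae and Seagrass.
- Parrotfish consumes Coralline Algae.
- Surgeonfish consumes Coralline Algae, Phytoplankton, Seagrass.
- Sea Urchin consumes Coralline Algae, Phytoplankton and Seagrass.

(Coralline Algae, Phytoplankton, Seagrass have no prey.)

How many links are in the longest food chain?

2 links

One longest chain: Coralline Algae → Surgeonfish → Wrasse.
It has 3 species and 2 links.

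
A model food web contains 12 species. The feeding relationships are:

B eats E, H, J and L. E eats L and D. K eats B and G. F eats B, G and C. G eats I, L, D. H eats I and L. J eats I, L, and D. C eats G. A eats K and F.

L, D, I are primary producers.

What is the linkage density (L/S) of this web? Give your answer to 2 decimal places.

L/S = 1.83

There are L = 22 links among S = 12 species.
L/S = 22/12 = 1.8333 ≈ 1.83.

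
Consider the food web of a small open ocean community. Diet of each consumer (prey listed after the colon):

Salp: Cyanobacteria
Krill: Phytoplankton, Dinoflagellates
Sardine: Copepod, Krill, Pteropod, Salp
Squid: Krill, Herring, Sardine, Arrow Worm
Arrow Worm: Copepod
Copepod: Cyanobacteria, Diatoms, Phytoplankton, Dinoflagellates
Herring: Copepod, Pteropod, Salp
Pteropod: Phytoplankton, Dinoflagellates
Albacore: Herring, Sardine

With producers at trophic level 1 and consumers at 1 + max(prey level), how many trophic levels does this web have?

4

Producers (level 1): Cyanobacteria, Diatoms, Phytoplankton, Dinoflagellates.
Cyanobacteria → Copepod → Herring → Squid gives Squid level 4.
No species has a prey at level 4, so no species reaches level 5.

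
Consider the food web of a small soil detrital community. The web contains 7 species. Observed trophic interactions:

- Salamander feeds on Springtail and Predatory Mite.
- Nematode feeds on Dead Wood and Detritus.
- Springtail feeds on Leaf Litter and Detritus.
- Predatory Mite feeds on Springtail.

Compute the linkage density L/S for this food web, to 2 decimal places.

L/S = 1.00

There are L = 7 links among S = 7 species.
L/S = 7/7 = 1.0000 ≈ 1.00.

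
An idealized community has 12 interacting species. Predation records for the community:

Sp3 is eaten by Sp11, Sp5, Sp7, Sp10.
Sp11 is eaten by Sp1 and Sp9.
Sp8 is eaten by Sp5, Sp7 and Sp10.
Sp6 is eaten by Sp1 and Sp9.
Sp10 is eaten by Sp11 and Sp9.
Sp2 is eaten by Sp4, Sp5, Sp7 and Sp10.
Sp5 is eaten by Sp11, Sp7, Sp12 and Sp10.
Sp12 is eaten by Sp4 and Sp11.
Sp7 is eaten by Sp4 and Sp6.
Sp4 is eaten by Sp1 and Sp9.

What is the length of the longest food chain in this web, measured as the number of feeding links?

One longest chain: Sp2 → Sp5 → Sp7 → Sp6 → Sp1.
It has 5 species and 4 links.

4 links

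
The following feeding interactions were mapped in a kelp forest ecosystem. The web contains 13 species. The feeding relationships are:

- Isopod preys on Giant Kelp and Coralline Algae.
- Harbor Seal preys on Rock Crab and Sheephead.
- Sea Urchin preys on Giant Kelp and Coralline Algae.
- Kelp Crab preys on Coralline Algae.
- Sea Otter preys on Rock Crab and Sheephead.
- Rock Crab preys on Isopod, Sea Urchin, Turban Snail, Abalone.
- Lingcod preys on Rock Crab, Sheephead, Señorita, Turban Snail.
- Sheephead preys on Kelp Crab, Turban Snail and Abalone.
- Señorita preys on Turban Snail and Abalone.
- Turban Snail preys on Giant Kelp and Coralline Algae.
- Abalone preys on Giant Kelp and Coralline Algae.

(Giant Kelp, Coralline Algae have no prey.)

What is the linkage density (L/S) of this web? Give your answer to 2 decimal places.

There are L = 26 links among S = 13 species.
L/S = 26/13 = 2.0000 ≈ 2.00.

L/S = 2.00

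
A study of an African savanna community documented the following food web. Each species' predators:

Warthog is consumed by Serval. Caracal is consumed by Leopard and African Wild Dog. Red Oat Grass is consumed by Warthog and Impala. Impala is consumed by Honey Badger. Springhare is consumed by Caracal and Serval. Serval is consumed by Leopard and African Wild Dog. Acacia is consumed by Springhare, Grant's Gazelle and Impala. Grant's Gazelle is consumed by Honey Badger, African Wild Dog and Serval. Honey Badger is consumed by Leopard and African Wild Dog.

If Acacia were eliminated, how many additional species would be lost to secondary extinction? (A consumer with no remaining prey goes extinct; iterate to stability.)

3

Remove Acacia.
Round 1: Springhare (all prey gone), Grant's Gazelle (all prey gone) → extinct.
Round 2: Caracal (all prey gone) → extinct.
No further losses. Total secondary extinctions: 3.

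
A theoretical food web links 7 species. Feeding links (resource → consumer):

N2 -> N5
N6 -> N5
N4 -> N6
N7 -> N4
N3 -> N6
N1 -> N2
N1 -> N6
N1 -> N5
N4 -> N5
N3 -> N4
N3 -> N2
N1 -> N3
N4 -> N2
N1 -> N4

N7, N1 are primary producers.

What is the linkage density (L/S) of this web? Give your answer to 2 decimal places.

L/S = 2.00

There are L = 14 links among S = 7 species.
L/S = 14/7 = 2.0000 ≈ 2.00.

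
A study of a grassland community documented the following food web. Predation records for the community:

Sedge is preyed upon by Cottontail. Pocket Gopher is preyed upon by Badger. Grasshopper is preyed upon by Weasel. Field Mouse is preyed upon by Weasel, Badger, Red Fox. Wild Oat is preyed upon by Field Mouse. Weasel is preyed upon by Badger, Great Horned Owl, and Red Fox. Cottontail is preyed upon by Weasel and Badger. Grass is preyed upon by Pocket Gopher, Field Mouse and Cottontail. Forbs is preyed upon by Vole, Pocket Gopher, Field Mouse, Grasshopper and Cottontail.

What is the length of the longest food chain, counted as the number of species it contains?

4 species

One longest chain: Forbs → Grasshopper → Weasel → Great Horned Owl.
It has 4 species and 3 links.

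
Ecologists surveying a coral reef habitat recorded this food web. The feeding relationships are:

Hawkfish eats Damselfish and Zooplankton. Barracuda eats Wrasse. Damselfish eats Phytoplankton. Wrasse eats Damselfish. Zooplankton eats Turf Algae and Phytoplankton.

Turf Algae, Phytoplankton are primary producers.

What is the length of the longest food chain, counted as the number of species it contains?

4 species

One longest chain: Phytoplankton → Damselfish → Wrasse → Barracuda.
It has 4 species and 3 links.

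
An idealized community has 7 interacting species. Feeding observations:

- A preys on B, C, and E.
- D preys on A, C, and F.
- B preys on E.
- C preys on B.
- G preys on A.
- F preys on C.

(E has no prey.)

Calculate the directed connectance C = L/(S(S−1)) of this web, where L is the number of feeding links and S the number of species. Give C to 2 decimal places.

The web has S = 7 species and L = 10 feeding links.
C = L / (S(S−1)) = 10 / 42 = 0.2381 ≈ 0.24.

C = 0.24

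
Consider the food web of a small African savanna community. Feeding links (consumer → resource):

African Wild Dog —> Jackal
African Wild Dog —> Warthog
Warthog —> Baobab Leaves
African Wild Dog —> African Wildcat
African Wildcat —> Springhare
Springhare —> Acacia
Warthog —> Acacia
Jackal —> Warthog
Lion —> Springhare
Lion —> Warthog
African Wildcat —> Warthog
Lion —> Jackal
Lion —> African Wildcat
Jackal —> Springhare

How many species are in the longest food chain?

4 species

One longest chain: Acacia → Springhare → African Wildcat → African Wild Dog.
It has 4 species and 3 links.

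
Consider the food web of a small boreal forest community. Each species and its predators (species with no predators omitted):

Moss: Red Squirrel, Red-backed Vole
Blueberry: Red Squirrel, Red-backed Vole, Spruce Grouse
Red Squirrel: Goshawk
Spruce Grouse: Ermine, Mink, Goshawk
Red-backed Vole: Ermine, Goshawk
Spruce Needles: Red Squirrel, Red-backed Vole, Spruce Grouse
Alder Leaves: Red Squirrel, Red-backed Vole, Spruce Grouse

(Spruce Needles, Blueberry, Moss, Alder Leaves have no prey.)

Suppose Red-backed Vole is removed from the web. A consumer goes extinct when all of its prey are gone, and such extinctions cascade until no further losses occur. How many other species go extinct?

Remove Red-backed Vole.
Every predator of it retains at least one other prey: Ermine still has Spruce Grouse; Goshawk still has Red Squirrel, Spruce Grouse.
No consumer loses all prey, so no secondary extinctions occur.

0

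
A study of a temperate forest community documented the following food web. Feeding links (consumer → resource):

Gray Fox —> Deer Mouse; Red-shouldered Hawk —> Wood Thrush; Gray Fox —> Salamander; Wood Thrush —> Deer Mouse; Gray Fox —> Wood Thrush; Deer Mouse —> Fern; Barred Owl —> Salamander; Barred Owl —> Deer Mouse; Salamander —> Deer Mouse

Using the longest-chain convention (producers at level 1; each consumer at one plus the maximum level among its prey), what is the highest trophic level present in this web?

4

Producers (level 1): Fern.
Fern → Deer Mouse → Salamander → Gray Fox gives Gray Fox level 4.
No species has a prey at level 4, so no species reaches level 5.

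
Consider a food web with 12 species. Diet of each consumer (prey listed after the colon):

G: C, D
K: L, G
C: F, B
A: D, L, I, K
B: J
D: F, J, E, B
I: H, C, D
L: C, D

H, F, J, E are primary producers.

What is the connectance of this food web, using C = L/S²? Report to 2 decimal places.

C = 0.14

The web has S = 12 species and L = 20 feeding links.
C = L / S² = 20 / 144 = 0.1389 ≈ 0.14.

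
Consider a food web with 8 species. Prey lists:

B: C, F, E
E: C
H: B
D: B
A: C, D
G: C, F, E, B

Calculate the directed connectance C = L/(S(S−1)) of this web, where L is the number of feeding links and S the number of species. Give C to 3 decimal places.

C = 0.214

The web has S = 8 species and L = 12 feeding links.
C = L / (S(S−1)) = 12 / 56 = 0.2143 ≈ 0.214.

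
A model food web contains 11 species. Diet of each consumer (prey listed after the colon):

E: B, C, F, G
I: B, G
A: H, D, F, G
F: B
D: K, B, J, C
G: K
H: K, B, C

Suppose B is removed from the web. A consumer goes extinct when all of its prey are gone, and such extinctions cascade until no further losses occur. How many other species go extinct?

1

Remove B.
Round 1: F (all prey gone) → extinct.
No further losses. Total secondary extinctions: 1.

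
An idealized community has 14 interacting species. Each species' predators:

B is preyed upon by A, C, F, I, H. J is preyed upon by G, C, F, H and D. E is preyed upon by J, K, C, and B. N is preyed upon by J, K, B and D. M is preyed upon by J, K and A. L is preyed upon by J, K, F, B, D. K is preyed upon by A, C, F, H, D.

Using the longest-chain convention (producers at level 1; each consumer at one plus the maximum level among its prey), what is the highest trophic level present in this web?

3

Producers (level 1): M, N, E, L.
M → K → A gives A level 3.
No species has a prey at level 3, so no species reaches level 4.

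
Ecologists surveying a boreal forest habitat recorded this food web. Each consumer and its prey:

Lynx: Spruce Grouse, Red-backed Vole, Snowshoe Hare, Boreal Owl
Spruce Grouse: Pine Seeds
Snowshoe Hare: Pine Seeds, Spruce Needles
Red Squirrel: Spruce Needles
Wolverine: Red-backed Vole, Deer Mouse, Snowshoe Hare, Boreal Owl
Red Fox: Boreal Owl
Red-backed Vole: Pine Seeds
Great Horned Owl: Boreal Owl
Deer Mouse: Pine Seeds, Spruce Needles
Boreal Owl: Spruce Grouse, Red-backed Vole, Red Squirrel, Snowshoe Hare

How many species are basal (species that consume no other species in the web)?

Basal species (no prey listed): Pine Seeds, Spruce Needles.
Count: 2.

2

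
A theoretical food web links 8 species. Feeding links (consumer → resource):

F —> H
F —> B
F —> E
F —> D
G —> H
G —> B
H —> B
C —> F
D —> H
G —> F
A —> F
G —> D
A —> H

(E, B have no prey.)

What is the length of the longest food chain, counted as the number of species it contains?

One longest chain: B → H → D → F → A.
It has 5 species and 4 links.

5 species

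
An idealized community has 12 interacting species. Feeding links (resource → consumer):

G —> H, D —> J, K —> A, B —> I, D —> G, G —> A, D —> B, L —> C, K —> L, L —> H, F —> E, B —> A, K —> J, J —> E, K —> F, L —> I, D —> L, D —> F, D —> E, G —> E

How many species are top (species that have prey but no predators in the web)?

5

Top species (has prey, but nothing eats it): H, A, E, C, I.
Count: 5.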